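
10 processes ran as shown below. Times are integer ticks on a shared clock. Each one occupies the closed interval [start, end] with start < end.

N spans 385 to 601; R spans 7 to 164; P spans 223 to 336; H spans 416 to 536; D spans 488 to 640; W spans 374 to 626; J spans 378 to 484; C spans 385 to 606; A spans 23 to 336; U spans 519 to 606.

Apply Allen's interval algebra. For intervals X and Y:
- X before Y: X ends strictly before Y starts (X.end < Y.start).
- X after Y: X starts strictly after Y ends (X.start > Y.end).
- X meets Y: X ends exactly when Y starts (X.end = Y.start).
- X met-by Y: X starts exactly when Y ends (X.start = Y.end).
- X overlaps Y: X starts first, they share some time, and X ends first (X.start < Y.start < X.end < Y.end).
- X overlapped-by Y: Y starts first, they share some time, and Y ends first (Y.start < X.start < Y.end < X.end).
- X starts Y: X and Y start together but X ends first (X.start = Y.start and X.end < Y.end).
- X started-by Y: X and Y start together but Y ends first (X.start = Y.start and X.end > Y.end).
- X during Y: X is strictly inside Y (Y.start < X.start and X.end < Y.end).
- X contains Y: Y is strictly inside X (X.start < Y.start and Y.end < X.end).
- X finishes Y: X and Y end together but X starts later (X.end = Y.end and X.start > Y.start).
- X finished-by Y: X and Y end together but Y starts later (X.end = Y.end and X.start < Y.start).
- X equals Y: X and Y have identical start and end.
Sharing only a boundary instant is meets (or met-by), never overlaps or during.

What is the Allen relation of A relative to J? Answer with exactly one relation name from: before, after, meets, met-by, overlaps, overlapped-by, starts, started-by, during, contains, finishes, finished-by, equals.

before

A = [23, 336]; J = [378, 484].
Compare endpoints: A.start < J.start, A.start < J.end, A.end < J.start, A.end < J.end.
That pattern is 'before'.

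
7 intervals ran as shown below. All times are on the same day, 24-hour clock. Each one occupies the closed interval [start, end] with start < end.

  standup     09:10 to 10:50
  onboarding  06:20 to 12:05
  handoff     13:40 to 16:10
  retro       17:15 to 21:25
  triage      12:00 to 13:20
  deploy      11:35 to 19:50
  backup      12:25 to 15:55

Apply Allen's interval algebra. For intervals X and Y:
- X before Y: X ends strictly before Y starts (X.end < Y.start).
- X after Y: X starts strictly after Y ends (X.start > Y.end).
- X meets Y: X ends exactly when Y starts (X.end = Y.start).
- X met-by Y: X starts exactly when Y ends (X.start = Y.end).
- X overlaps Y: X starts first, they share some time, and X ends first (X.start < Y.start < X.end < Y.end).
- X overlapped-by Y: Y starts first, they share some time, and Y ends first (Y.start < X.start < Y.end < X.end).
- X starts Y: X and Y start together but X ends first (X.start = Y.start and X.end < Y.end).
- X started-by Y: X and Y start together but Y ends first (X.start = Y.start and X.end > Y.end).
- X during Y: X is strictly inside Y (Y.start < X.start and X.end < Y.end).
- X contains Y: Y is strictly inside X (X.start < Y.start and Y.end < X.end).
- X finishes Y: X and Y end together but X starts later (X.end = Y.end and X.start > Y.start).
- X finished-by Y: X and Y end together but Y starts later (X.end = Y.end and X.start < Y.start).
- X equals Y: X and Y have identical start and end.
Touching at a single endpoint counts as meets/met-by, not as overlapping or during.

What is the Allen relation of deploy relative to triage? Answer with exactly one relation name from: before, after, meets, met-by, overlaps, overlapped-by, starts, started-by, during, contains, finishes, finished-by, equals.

deploy = [11:35, 19:50]; triage = [12:00, 13:20].
Compare endpoints: deploy.start < triage.start, deploy.start < triage.end, deploy.end > triage.start, deploy.end > triage.end.
That pattern is 'contains'.

contains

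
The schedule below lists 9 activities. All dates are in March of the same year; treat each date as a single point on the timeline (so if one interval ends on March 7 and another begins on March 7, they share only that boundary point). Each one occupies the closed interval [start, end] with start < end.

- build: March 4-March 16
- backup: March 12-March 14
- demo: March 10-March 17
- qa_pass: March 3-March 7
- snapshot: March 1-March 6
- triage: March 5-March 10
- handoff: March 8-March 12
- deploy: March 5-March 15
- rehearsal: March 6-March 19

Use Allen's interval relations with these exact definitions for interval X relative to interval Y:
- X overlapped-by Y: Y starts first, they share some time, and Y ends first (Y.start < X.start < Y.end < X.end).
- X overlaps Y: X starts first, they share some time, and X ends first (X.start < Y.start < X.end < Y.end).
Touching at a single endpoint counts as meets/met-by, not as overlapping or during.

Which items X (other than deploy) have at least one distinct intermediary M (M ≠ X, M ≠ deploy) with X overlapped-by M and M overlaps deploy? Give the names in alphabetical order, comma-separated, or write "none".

Target deploy = [March 5, March 15].
Intermediaries M with M overlaps deploy: qa_pass, snapshot.
Via qa_pass — items with X overlapped-by qa_pass: build, rehearsal, triage.
Via snapshot — items with X overlapped-by snapshot: build, qa_pass, triage.
Union: build, qa_pass, rehearsal, triage.

build, qa_pass, rehearsal, triage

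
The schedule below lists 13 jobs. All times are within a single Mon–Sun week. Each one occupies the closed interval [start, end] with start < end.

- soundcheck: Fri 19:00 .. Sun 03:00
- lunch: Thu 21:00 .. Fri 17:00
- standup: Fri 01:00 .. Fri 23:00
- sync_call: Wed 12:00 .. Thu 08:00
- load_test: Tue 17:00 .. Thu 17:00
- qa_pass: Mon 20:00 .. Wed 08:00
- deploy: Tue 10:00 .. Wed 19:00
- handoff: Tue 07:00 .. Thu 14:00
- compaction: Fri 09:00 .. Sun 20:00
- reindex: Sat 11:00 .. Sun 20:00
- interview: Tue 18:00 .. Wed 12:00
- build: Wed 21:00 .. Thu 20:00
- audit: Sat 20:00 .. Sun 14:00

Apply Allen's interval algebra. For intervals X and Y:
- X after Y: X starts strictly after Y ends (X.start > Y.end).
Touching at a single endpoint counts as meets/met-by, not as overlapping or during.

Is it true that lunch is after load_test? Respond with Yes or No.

lunch = [Thu 21:00, Fri 17:00], load_test = [Tue 17:00, Thu 17:00].
Actual relation of lunch to load_test: after.
Asked whether 'after' holds → Yes.

Yes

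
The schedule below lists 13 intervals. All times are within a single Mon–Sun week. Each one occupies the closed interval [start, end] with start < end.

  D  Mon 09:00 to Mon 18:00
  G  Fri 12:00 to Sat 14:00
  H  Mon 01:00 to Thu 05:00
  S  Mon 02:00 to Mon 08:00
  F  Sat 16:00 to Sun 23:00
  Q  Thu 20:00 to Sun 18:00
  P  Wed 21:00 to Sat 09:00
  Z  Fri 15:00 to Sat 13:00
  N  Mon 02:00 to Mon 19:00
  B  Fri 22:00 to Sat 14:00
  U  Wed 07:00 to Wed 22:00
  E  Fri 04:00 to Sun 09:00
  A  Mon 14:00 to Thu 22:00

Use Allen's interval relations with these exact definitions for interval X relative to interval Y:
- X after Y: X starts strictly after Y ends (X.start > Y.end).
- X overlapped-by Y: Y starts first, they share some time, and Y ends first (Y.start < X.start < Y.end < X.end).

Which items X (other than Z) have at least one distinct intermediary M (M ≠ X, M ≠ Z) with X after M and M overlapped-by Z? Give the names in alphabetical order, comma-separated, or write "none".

F

Target Z = [Fri 15:00, Sat 13:00].
Intermediaries M with M overlapped-by Z: B.
Via B — items with X after B: F.
Union: F.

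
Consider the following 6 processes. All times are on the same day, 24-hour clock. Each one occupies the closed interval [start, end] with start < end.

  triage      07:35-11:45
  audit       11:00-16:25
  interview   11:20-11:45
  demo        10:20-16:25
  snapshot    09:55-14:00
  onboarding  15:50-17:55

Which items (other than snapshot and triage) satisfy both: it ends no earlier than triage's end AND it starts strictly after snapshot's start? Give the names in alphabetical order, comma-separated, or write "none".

Conditions: its end is no earlier than triage's end (X.end >= 11:45) AND its start is strictly after snapshot's start (X.start > 09:55).
audit: end 16:25 >= 11:45? ✓; start 11:00 > 09:55? ✓ → yes.
demo: end 16:25 >= 11:45? ✓; start 10:20 > 09:55? ✓ → yes.
interview: end 11:45 >= 11:45? ✓; start 11:20 > 09:55? ✓ → yes.
onboarding: end 17:55 >= 11:45? ✓; start 15:50 > 09:55? ✓ → yes.
Result: audit, demo, interview, onboarding.

audit, demo, interview, onboarding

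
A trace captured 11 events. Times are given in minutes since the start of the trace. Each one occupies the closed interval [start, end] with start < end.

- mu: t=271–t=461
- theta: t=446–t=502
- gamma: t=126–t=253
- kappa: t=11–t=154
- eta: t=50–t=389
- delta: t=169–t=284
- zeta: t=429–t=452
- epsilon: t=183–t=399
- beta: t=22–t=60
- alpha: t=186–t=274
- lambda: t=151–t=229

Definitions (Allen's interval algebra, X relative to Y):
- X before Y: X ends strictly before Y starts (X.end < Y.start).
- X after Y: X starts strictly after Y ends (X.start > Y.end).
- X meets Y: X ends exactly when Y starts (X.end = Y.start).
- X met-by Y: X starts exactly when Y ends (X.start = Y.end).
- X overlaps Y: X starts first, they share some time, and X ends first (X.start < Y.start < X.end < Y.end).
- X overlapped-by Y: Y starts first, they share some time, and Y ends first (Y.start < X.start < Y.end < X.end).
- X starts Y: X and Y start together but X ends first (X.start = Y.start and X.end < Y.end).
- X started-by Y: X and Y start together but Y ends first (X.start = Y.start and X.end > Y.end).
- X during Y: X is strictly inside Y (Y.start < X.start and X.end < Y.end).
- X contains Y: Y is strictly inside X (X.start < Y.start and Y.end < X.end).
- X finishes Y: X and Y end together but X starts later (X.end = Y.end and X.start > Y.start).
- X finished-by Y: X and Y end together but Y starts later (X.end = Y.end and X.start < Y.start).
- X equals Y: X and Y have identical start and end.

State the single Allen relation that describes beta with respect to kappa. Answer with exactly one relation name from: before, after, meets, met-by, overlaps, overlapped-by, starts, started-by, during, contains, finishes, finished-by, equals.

during

beta = [t=22, t=60]; kappa = [t=11, t=154].
Compare endpoints: beta.start > kappa.start, beta.start < kappa.end, beta.end > kappa.start, beta.end < kappa.end.
That pattern is 'during'.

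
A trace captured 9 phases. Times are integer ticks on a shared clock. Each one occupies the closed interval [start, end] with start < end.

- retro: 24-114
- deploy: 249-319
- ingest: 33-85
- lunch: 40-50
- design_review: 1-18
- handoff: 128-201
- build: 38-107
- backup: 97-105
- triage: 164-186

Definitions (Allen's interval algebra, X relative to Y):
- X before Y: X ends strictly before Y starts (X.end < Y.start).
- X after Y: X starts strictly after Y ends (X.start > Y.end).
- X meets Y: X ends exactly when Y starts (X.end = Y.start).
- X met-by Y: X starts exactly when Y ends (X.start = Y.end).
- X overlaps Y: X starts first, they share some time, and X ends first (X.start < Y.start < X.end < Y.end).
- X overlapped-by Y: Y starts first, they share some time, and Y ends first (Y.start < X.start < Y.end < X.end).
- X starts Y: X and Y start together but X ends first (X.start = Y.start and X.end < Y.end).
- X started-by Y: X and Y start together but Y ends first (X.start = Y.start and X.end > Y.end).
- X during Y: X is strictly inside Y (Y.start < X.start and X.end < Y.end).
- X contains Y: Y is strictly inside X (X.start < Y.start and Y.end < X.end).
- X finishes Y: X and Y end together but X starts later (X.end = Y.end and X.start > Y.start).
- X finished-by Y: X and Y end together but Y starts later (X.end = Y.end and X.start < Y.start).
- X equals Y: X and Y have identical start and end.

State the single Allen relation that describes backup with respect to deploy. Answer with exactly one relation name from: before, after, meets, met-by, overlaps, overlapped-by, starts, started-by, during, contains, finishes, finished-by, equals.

backup = [97, 105]; deploy = [249, 319].
Compare endpoints: backup.start < deploy.start, backup.start < deploy.end, backup.end < deploy.start, backup.end < deploy.end.
That pattern is 'before'.

before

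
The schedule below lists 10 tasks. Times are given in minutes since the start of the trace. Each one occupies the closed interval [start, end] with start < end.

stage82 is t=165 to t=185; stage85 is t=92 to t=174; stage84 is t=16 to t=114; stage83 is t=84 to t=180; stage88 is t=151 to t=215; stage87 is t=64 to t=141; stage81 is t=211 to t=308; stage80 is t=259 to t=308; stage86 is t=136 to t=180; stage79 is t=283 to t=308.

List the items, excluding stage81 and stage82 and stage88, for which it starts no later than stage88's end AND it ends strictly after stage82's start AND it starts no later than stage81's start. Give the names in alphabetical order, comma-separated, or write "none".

stage83, stage85, stage86

Conditions: its start is no later than stage88's end (X.start <= t=215) AND its end is strictly after stage82's start (X.end > t=165) AND its start is no later than stage81's start (X.start <= t=211).
stage79: start t=283 <= t=215? ✗; end t=308 > t=165? ✓; start t=283 <= t=211? ✗ → no.
stage80: start t=259 <= t=215? ✗; end t=308 > t=165? ✓; start t=259 <= t=211? ✗ → no.
stage83: start t=84 <= t=215? ✓; end t=180 > t=165? ✓; start t=84 <= t=211? ✓ → yes.
stage84: start t=16 <= t=215? ✓; end t=114 > t=165? ✗; start t=16 <= t=211? ✓ → no.
stage85: start t=92 <= t=215? ✓; end t=174 > t=165? ✓; start t=92 <= t=211? ✓ → yes.
stage86: start t=136 <= t=215? ✓; end t=180 > t=165? ✓; start t=136 <= t=211? ✓ → yes.
stage87: start t=64 <= t=215? ✓; end t=141 > t=165? ✗; start t=64 <= t=211? ✓ → no.
Result: stage83, stage85, stage86.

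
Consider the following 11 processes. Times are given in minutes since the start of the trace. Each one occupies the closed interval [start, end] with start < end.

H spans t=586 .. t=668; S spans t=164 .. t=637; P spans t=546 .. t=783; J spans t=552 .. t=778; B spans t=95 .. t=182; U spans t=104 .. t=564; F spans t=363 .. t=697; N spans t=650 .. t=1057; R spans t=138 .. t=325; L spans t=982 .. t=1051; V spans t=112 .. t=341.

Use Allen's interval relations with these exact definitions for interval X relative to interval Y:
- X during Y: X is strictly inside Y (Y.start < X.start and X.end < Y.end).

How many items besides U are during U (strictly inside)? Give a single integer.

2

Target U = [t=104, t=564].
B [t=95, t=182] → overlaps → no.
F [t=363, t=697] → overlapped-by → no.
H [t=586, t=668] → after → no.
J [t=552, t=778] → overlapped-by → no.
L [t=982, t=1051] → after → no.
N [t=650, t=1057] → after → no.
P [t=546, t=783] → overlapped-by → no.
R [t=138, t=325] → during → counts.
S [t=164, t=637] → overlapped-by → no.
V [t=112, t=341] → during → counts.
Total: 2.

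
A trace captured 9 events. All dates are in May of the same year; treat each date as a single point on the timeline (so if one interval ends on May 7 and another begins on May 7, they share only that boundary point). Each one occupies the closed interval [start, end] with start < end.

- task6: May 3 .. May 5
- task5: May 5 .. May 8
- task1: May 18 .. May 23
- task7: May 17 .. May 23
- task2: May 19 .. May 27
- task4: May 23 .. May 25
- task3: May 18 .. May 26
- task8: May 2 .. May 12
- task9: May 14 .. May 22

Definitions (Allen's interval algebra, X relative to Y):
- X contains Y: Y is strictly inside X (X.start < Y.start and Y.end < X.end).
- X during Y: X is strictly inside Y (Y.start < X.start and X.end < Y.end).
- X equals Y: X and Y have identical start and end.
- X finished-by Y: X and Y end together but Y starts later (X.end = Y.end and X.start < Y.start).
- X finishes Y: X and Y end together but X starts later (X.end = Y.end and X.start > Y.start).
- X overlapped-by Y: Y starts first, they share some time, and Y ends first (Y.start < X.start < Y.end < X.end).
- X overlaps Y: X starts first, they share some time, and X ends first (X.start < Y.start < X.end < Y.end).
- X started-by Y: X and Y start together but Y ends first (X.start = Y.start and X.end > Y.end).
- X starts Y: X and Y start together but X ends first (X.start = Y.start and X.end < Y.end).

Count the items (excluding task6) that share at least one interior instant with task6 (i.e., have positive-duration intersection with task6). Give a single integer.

1

Target task6 = [May 3, May 5].
task1 [May 18, May 23] → after → no.
task2 [May 19, May 27] → after → no.
task3 [May 18, May 26] → after → no.
task4 [May 23, May 25] → after → no.
task5 [May 5, May 8] → met-by → no.
task7 [May 17, May 23] → after → no.
task8 [May 2, May 12] → contains → counts.
task9 [May 14, May 22] → after → no.
Total: 1.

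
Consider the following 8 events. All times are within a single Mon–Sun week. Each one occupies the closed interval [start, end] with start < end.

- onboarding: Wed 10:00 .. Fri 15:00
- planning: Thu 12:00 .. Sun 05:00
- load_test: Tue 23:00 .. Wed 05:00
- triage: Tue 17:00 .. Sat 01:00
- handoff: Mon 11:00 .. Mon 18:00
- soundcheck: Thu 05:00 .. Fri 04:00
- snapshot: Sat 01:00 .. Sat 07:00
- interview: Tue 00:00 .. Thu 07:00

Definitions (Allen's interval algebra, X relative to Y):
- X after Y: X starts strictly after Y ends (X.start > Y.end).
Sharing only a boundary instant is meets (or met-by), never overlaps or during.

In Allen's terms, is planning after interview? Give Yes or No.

Yes

planning = [Thu 12:00, Sun 05:00], interview = [Tue 00:00, Thu 07:00].
Actual relation of planning to interview: after.
Asked whether 'after' holds → Yes.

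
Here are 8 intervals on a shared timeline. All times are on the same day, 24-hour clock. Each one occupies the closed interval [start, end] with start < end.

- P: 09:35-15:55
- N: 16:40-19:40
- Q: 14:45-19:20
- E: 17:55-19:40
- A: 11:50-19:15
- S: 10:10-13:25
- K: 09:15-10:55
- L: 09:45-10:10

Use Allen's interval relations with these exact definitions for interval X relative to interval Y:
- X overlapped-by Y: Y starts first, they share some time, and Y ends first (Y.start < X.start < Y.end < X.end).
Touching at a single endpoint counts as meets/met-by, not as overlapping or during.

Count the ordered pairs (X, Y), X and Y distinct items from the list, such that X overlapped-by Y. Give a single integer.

Checking all 56 ordered pairs for relation 'overlapped-by'; matching pairs in alphabetical order:
(A, P): A overlapped-by P ✓
(A, S): A overlapped-by S ✓
(E, A): E overlapped-by A ✓
(E, Q): E overlapped-by Q ✓
(N, A): N overlapped-by A ✓
(N, Q): N overlapped-by Q ✓
(P, K): P overlapped-by K ✓
(Q, A): Q overlapped-by A ✓
(Q, P): Q overlapped-by P ✓
(S, K): S overlapped-by K ✓
Count: 10.

10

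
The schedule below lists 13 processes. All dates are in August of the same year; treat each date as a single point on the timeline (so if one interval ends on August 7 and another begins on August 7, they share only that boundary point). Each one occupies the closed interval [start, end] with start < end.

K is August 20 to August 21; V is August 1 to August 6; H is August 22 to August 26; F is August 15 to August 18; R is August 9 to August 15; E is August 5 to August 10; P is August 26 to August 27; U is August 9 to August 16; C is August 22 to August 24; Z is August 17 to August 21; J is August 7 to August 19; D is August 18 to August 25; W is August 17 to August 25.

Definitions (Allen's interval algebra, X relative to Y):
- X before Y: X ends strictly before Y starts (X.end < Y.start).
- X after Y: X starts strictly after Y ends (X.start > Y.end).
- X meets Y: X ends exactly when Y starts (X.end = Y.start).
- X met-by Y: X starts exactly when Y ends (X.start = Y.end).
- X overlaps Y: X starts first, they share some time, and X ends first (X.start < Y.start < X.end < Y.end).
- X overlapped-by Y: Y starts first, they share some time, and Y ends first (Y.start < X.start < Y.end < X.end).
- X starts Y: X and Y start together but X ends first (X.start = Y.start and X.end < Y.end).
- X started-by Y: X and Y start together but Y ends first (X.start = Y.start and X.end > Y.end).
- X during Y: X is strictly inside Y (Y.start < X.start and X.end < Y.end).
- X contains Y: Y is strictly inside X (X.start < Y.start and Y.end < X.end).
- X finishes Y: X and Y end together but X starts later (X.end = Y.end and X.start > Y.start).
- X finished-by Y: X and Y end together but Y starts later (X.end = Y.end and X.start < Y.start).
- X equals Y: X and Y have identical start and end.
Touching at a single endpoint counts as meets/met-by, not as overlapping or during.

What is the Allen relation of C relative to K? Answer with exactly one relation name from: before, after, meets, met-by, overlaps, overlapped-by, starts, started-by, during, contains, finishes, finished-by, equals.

after

C = [August 22, August 24]; K = [August 20, August 21].
Compare endpoints: C.start > K.start, C.start > K.end, C.end > K.start, C.end > K.end.
That pattern is 'after'.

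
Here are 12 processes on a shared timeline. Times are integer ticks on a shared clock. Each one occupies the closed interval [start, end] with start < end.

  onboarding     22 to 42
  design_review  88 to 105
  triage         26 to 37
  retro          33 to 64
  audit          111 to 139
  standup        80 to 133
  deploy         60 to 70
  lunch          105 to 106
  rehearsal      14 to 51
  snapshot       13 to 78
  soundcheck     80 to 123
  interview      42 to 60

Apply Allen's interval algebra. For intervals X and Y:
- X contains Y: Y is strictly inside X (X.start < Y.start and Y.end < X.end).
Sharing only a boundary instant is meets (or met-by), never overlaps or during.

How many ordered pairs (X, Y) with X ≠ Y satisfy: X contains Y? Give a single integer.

Checking all 132 ordered pairs for relation 'contains'; matching pairs in alphabetical order:
(onboarding, triage): onboarding contains triage ✓
(rehearsal, onboarding): rehearsal contains onboarding ✓
(rehearsal, triage): rehearsal contains triage ✓
(retro, interview): retro contains interview ✓
(snapshot, deploy): snapshot contains deploy ✓
(snapshot, interview): snapshot contains interview ✓
(snapshot, onboarding): snapshot contains onboarding ✓
(snapshot, rehearsal): snapshot contains rehearsal ✓
(snapshot, retro): snapshot contains retro ✓
(snapshot, triage): snapshot contains triage ✓
(soundcheck, design_review): soundcheck contains design_review ✓
(soundcheck, lunch): soundcheck contains lunch ✓
(standup, design_review): standup contains design_review ✓
(standup, lunch): standup contains lunch ✓
Count: 14.

14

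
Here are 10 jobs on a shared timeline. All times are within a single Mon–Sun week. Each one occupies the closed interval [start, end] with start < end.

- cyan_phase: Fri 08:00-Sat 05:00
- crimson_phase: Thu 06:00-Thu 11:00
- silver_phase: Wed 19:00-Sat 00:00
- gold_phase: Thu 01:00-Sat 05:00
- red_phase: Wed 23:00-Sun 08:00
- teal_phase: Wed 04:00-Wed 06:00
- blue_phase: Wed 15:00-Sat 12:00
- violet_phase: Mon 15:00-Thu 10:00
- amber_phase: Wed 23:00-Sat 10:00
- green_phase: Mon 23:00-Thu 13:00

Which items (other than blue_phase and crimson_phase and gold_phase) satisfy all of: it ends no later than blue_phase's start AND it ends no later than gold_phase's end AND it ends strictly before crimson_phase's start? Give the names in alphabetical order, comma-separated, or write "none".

Conditions: its end is no later than blue_phase's start (X.end <= Wed 15:00) AND its end is no later than gold_phase's end (X.end <= Sat 05:00) AND its end is strictly before crimson_phase's start (X.end < Thu 06:00).
amber_phase: end Sat 10:00 <= Wed 15:00? ✗; end Sat 10:00 <= Sat 05:00? ✗; end Sat 10:00 < Thu 06:00? ✗ → no.
cyan_phase: end Sat 05:00 <= Wed 15:00? ✗; end Sat 05:00 <= Sat 05:00? ✓; end Sat 05:00 < Thu 06:00? ✗ → no.
green_phase: end Thu 13:00 <= Wed 15:00? ✗; end Thu 13:00 <= Sat 05:00? ✓; end Thu 13:00 < Thu 06:00? ✗ → no.
red_phase: end Sun 08:00 <= Wed 15:00? ✗; end Sun 08:00 <= Sat 05:00? ✗; end Sun 08:00 < Thu 06:00? ✗ → no.
silver_phase: end Sat 00:00 <= Wed 15:00? ✗; end Sat 00:00 <= Sat 05:00? ✓; end Sat 00:00 < Thu 06:00? ✗ → no.
teal_phase: end Wed 06:00 <= Wed 15:00? ✓; end Wed 06:00 <= Sat 05:00? ✓; end Wed 06:00 < Thu 06:00? ✓ → yes.
violet_phase: end Thu 10:00 <= Wed 15:00? ✗; end Thu 10:00 <= Sat 05:00? ✓; end Thu 10:00 < Thu 06:00? ✗ → no.
Result: teal_phase.

teal_phase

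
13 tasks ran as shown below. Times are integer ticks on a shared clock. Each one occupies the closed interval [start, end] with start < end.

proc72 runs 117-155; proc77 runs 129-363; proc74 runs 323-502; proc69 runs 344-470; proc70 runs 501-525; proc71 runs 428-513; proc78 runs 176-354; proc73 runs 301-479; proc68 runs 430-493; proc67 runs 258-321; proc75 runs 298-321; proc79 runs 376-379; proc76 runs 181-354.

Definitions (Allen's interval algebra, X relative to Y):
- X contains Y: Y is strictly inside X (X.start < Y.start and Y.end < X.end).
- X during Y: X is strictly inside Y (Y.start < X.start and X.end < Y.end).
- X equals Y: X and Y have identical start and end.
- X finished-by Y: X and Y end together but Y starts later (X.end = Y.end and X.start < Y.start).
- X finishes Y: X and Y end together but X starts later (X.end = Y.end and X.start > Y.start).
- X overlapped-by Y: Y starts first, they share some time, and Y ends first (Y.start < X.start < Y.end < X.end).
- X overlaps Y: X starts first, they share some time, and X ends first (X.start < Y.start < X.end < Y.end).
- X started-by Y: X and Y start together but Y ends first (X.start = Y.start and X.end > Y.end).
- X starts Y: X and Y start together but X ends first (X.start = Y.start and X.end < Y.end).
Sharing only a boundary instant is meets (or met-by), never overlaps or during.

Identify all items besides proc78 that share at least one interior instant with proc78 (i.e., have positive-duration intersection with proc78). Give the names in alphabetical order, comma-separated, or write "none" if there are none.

proc67, proc69, proc73, proc74, proc75, proc76, proc77

Target proc78 = [176, 354].
proc67 [258, 321] → during → yes.
proc68 [430, 493] → after → no.
proc69 [344, 470] → overlapped-by → yes.
proc70 [501, 525] → after → no.
proc71 [428, 513] → after → no.
proc72 [117, 155] → before → no.
proc73 [301, 479] → overlapped-by → yes.
proc74 [323, 502] → overlapped-by → yes.
proc75 [298, 321] → during → yes.
proc76 [181, 354] → finishes → yes.
proc77 [129, 363] → contains → yes.
proc79 [376, 379] → after → no.
Result: proc67, proc69, proc73, proc74, proc75, proc76, proc77.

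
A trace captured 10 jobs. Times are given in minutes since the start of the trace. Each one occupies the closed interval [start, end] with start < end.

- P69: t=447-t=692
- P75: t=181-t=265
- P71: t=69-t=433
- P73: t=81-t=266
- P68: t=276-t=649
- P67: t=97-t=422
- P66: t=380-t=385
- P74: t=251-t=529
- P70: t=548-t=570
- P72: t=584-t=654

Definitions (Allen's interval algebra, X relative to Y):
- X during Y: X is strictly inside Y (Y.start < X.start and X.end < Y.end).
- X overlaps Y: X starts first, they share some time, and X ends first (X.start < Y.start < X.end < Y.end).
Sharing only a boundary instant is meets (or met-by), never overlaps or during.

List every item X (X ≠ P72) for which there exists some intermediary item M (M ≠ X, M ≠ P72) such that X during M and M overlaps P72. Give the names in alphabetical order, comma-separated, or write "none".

P66, P70

Target P72 = [t=584, t=654].
Intermediaries M with M overlaps P72: P68.
Via P68 — items with X during P68: P66, P70.
Union: P66, P70.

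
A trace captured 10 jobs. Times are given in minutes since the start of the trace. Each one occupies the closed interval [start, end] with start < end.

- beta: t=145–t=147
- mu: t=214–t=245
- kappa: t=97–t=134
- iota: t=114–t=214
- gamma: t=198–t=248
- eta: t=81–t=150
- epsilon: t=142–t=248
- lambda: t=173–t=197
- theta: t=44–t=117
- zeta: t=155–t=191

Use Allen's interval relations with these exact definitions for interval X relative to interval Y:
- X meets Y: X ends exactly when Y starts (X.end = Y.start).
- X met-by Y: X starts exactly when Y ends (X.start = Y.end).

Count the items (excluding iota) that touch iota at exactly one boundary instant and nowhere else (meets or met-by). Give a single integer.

Target iota = [t=114, t=214].
beta [t=145, t=147] → during → no.
epsilon [t=142, t=248] → overlapped-by → no.
eta [t=81, t=150] → overlaps → no.
gamma [t=198, t=248] → overlapped-by → no.
kappa [t=97, t=134] → overlaps → no.
lambda [t=173, t=197] → during → no.
mu [t=214, t=245] → met-by → counts.
theta [t=44, t=117] → overlaps → no.
zeta [t=155, t=191] → during → no.
Total: 1.

1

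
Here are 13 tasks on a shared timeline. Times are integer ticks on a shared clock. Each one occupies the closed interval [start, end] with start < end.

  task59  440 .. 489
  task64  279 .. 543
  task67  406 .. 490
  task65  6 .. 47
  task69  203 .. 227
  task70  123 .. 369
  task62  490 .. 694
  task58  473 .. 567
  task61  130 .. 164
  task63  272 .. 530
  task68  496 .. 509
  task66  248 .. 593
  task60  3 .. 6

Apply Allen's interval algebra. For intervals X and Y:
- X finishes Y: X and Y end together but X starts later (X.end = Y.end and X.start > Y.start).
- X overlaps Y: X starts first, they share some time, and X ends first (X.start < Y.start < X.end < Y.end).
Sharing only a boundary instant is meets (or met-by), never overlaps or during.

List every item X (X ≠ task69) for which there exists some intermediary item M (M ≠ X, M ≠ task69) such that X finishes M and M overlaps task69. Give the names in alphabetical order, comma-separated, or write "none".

none

Target task69 = [203, 227].
Intermediaries M with M overlaps task69: none.
Union: none.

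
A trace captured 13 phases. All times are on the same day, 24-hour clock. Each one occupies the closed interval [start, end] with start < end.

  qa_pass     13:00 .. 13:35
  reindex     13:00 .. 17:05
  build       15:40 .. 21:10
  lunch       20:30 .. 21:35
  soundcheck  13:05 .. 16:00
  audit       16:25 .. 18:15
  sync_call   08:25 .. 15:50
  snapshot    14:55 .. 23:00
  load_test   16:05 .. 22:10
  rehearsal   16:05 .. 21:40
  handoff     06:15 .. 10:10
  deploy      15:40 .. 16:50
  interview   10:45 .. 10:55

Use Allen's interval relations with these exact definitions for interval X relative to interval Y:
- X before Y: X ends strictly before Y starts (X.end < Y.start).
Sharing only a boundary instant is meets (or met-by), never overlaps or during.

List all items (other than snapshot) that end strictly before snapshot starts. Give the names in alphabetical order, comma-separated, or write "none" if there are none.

handoff, interview, qa_pass

Target snapshot = [14:55, 23:00].
audit [16:25, 18:15] → during → no.
build [15:40, 21:10] → during → no.
deploy [15:40, 16:50] → during → no.
handoff [06:15, 10:10] → before → yes.
interview [10:45, 10:55] → before → yes.
load_test [16:05, 22:10] → during → no.
lunch [20:30, 21:35] → during → no.
qa_pass [13:00, 13:35] → before → yes.
rehearsal [16:05, 21:40] → during → no.
reindex [13:00, 17:05] → overlaps → no.
soundcheck [13:05, 16:00] → overlaps → no.
sync_call [08:25, 15:50] → overlaps → no.
Result: handoff, interview, qa_pass.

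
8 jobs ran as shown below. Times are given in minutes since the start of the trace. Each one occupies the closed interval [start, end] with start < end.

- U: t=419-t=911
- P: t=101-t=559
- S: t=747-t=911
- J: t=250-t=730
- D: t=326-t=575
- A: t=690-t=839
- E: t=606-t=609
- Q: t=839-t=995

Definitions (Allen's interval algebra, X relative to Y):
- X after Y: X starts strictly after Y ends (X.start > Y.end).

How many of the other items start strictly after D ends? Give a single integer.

4

Target D = [t=326, t=575].
A [t=690, t=839] → after → counts.
E [t=606, t=609] → after → counts.
J [t=250, t=730] → contains → no.
P [t=101, t=559] → overlaps → no.
Q [t=839, t=995] → after → counts.
S [t=747, t=911] → after → counts.
U [t=419, t=911] → overlapped-by → no.
Total: 4.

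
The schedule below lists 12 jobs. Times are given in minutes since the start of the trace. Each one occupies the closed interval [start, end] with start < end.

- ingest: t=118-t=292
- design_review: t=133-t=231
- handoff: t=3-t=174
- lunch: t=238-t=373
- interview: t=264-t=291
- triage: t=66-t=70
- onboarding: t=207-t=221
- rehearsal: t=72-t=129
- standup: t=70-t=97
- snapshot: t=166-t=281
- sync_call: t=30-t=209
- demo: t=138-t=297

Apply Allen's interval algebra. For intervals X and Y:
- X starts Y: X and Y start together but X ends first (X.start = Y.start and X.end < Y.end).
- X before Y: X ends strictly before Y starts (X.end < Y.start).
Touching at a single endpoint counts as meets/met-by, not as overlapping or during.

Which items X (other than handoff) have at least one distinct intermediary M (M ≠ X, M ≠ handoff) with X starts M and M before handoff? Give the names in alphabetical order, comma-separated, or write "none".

none

Target handoff = [t=3, t=174].
Intermediaries M with M before handoff: none.
Union: none.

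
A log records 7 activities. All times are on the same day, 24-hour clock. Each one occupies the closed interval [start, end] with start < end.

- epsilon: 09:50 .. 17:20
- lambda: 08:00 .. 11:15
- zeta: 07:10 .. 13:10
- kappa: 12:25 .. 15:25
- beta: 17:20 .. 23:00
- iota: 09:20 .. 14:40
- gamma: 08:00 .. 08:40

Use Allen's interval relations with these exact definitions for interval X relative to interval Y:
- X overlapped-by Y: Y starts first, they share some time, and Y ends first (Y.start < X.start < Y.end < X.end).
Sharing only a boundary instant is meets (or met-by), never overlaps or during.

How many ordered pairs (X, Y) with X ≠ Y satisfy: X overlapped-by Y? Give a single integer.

Checking all 42 ordered pairs for relation 'overlapped-by'; matching pairs in alphabetical order:
(epsilon, iota): epsilon overlapped-by iota ✓
(epsilon, lambda): epsilon overlapped-by lambda ✓
(epsilon, zeta): epsilon overlapped-by zeta ✓
(iota, lambda): iota overlapped-by lambda ✓
(iota, zeta): iota overlapped-by zeta ✓
(kappa, iota): kappa overlapped-by iota ✓
(kappa, zeta): kappa overlapped-by zeta ✓
Count: 7.

7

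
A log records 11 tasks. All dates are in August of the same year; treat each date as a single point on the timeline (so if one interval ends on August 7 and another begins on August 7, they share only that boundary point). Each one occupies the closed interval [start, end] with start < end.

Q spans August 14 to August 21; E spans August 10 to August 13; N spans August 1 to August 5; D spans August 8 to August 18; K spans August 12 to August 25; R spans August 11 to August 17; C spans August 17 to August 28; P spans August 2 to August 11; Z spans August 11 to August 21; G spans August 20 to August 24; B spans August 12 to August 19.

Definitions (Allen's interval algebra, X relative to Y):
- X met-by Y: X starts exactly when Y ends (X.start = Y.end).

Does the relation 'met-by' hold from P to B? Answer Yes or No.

No

P = [August 2, August 11], B = [August 12, August 19].
Actual relation of P to B: before.
Asked whether 'met-by' holds → No.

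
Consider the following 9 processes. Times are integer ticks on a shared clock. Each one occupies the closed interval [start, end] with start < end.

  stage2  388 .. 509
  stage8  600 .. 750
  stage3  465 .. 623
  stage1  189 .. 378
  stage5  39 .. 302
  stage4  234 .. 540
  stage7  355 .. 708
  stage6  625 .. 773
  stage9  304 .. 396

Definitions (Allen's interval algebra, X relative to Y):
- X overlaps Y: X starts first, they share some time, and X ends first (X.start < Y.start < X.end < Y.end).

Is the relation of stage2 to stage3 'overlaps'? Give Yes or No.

Yes

stage2 = [388, 509], stage3 = [465, 623].
Actual relation of stage2 to stage3: overlaps.
Asked whether 'overlaps' holds → Yes.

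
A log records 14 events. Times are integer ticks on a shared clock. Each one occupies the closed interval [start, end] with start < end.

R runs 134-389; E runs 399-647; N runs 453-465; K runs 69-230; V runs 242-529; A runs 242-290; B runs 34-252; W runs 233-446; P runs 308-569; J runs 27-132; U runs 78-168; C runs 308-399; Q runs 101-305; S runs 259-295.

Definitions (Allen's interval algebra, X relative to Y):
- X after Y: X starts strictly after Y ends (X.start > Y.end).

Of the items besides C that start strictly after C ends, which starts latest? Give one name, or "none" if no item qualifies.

Target C = [308, 399].
A [242, 290] → before → excluded.
B [34, 252] → before → excluded.
E [399, 647] → met-by → excluded.
J [27, 132] → before → excluded.
K [69, 230] → before → excluded.
N [453, 465] → after → candidate.
P [308, 569] → started-by → excluded.
Q [101, 305] → before → excluded.
R [134, 389] → overlaps → excluded.
S [259, 295] → before → excluded.
U [78, 168] → before → excluded.
V [242, 529] → contains → excluded.
W [233, 446] → contains → excluded.
Among candidates, latest start is 453 → N.

N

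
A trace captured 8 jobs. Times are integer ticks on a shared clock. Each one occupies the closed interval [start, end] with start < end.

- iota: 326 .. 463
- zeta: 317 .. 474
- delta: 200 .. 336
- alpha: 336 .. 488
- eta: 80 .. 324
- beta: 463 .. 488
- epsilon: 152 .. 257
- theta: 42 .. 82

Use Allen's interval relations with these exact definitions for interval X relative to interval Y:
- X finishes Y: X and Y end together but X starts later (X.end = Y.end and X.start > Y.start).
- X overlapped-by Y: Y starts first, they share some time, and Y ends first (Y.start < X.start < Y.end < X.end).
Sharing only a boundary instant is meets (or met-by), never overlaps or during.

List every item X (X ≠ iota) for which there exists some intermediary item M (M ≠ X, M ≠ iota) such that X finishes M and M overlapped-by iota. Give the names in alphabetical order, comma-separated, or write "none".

beta

Target iota = [326, 463].
Intermediaries M with M overlapped-by iota: alpha.
Via alpha — items with X finishes alpha: beta.
Union: beta.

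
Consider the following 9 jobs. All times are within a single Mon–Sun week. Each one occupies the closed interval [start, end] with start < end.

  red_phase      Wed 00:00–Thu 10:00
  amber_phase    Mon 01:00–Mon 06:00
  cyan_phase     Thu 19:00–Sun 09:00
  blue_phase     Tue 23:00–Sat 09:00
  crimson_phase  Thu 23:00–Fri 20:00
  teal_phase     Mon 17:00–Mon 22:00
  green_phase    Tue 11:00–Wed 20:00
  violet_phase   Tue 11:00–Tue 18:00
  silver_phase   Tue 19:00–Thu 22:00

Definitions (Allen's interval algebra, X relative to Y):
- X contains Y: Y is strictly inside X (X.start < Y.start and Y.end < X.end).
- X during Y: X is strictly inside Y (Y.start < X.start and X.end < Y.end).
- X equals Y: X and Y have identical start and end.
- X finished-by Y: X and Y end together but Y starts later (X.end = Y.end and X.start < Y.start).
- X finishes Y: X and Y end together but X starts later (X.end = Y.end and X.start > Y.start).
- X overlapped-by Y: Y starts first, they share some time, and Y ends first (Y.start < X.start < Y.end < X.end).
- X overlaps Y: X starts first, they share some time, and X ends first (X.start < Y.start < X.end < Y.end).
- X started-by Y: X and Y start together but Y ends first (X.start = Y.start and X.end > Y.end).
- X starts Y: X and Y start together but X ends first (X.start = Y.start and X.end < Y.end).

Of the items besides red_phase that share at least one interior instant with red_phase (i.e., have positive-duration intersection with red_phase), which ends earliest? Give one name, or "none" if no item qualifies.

green_phase

Target red_phase = [Wed 00:00, Thu 10:00].
amber_phase [Mon 01:00, Mon 06:00] → before → excluded.
blue_phase [Tue 23:00, Sat 09:00] → contains → candidate.
crimson_phase [Thu 23:00, Fri 20:00] → after → excluded.
cyan_phase [Thu 19:00, Sun 09:00] → after → excluded.
green_phase [Tue 11:00, Wed 20:00] → overlaps → candidate.
silver_phase [Tue 19:00, Thu 22:00] → contains → candidate.
teal_phase [Mon 17:00, Mon 22:00] → before → excluded.
violet_phase [Tue 11:00, Tue 18:00] → before → excluded.
Among candidates, earliest end is Wed 20:00 → green_phase.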